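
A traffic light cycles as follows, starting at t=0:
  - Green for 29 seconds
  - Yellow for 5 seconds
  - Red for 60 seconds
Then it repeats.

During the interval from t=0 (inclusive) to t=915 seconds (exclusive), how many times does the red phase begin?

Answer: 10

Derivation:
Cycle = 29+5+60 = 94s
red phase starts at t = k*94 + 34 for k=0,1,2,...
Need k*94+34 < 915 → k < 9.372
k ∈ {0, ..., 9} → 10 starts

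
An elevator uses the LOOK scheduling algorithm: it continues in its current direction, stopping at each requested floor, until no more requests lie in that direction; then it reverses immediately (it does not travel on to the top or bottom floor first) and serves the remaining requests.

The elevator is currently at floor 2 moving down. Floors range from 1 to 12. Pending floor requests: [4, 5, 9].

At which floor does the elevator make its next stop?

Answer: 4

Derivation:
Current floor: 2, direction: down
Requests above: [4, 5, 9]
Requests below: []
Moving down but no requests below → reverse; nearest above is min([4, 5, 9]) = 4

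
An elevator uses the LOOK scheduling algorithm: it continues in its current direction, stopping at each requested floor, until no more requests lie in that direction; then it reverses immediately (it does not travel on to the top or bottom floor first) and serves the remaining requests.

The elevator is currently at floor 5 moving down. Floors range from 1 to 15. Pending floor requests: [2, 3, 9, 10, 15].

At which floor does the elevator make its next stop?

Answer: 3

Derivation:
Current floor: 5, direction: down
Requests above: [9, 10, 15]
Requests below: [2, 3]
Moving down and requests lie below → nearest below is max([2, 3]) = 3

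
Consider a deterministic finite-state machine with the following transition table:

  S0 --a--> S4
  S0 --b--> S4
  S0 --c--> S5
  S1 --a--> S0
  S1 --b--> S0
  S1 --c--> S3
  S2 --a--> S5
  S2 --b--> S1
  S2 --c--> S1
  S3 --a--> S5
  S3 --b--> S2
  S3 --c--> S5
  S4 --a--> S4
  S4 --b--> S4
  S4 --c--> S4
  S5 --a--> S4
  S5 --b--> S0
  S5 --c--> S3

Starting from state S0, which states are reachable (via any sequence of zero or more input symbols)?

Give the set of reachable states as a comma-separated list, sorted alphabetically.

Answer: S0, S1, S2, S3, S4, S5

Derivation:
BFS from S0:
  visit S0: S0--a-->S4 (new), S0--b-->S4 (seen), S0--c-->S5 (new)
  visit S4: S4--a-->S4 (seen), S4--b-->S4 (seen), S4--c-->S4 (seen)
  visit S5: S5--a-->S4 (seen), S5--b-->S0 (seen), S5--c-->S3 (new)
  visit S3: S3--a-->S5 (seen), S3--b-->S2 (new), S3--c-->S5 (seen)
  visit S2: S2--a-->S5 (seen), S2--b-->S1 (new), S2--c-->S1 (seen)
  visit S1: S1--a-->S0 (seen), S1--b-->S0 (seen), S1--c-->S3 (seen)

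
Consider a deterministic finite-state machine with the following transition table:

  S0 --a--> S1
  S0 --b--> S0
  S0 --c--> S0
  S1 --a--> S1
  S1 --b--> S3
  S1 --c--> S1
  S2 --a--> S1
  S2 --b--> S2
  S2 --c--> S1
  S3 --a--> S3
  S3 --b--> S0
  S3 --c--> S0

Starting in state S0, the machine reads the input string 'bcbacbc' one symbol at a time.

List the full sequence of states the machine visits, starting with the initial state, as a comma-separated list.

Start: S0
  read 'b': S0 --b--> S0
  read 'c': S0 --c--> S0
  read 'b': S0 --b--> S0
  read 'a': S0 --a--> S1
  read 'c': S1 --c--> S1
  read 'b': S1 --b--> S3
  read 'c': S3 --c--> S0

Answer: S0, S0, S0, S0, S1, S1, S3, S0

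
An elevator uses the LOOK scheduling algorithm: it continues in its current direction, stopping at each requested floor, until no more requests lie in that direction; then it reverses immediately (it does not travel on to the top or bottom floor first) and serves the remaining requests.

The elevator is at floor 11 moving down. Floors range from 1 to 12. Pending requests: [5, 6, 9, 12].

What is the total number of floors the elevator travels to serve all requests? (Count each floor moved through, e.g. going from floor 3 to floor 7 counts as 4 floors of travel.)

Answer: 13

Derivation:
Start at floor 11 moving down, LOOK stop order: [9, 6, 5, 12]
  11 → 9: |9-11| = 2, total = 2
  9 → 6: |6-9| = 3, total = 5
  6 → 5: |5-6| = 1, total = 6
  5 → 12: |12-5| = 7, total = 13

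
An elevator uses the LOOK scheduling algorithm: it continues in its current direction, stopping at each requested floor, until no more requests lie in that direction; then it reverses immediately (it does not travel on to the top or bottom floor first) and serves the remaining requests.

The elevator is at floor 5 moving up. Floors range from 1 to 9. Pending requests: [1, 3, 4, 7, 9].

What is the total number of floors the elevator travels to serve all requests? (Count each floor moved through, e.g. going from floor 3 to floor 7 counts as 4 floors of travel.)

Start at floor 5 moving up, LOOK stop order: [7, 9, 4, 3, 1]
  5 → 7: |7-5| = 2, total = 2
  7 → 9: |9-7| = 2, total = 4
  9 → 4: |4-9| = 5, total = 9
  4 → 3: |3-4| = 1, total = 10
  3 → 1: |1-3| = 2, total = 12

Answer: 12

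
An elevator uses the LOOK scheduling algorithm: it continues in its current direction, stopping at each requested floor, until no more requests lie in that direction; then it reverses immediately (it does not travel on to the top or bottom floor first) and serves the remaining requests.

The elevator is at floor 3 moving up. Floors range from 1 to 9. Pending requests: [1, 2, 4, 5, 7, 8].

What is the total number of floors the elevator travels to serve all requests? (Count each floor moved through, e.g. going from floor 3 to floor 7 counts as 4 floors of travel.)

Start at floor 3 moving up, LOOK stop order: [4, 5, 7, 8, 2, 1]
  3 → 4: |4-3| = 1, total = 1
  4 → 5: |5-4| = 1, total = 2
  5 → 7: |7-5| = 2, total = 4
  7 → 8: |8-7| = 1, total = 5
  8 → 2: |2-8| = 6, total = 11
  2 → 1: |1-2| = 1, total = 12

Answer: 12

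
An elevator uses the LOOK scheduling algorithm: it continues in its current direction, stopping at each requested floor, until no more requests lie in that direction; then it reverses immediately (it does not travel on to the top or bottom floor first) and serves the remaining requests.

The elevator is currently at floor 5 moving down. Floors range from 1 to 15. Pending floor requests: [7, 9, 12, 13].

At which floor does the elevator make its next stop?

Answer: 7

Derivation:
Current floor: 5, direction: down
Requests above: [7, 9, 12, 13]
Requests below: []
Moving down but no requests below → reverse; nearest above is min([7, 9, 12, 13]) = 7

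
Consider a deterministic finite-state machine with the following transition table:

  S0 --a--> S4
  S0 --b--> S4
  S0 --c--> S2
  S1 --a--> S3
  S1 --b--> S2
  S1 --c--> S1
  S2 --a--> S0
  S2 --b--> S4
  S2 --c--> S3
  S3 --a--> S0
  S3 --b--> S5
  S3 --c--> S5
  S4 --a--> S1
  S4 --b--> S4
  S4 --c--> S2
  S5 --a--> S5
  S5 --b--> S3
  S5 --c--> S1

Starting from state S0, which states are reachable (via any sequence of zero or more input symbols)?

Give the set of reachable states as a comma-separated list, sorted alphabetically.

BFS from S0:
  visit S0: S0--a-->S4 (new), S0--b-->S4 (seen), S0--c-->S2 (new)
  visit S4: S4--a-->S1 (new), S4--b-->S4 (seen), S4--c-->S2 (seen)
  visit S2: S2--a-->S0 (seen), S2--b-->S4 (seen), S2--c-->S3 (new)
  visit S1: S1--a-->S3 (seen), S1--b-->S2 (seen), S1--c-->S1 (seen)
  visit S3: S3--a-->S0 (seen), S3--b-->S5 (new), S3--c-->S5 (seen)
  visit S5: S5--a-->S5 (seen), S5--b-->S3 (seen), S5--c-->S1 (seen)

Answer: S0, S1, S2, S3, S4, S5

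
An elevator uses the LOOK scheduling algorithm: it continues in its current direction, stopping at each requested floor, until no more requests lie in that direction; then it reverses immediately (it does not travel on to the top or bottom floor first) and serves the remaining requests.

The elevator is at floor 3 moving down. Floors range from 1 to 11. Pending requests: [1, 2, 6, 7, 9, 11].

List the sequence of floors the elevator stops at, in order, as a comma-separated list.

Answer: 2, 1, 6, 7, 9, 11

Derivation:
Current: 3, moving DOWN
Serve below first (descending): [2, 1]
Then reverse, serve above (ascending): [6, 7, 9, 11]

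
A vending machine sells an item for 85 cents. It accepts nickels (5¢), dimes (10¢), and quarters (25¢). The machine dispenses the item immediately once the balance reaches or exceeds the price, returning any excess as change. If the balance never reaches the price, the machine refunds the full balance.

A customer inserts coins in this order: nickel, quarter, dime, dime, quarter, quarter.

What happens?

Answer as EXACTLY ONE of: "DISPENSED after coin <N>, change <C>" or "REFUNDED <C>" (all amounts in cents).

Answer: DISPENSED after coin 6, change 15

Derivation:
Price: 85¢
Coin 1 (nickel, 5¢): balance = 5¢
Coin 2 (quarter, 25¢): balance = 30¢
Coin 3 (dime, 10¢): balance = 40¢
Coin 4 (dime, 10¢): balance = 50¢
Coin 5 (quarter, 25¢): balance = 75¢
Coin 6 (quarter, 25¢): balance = 100¢
  → balance >= price → DISPENSE, change = 100 - 85 = 15¢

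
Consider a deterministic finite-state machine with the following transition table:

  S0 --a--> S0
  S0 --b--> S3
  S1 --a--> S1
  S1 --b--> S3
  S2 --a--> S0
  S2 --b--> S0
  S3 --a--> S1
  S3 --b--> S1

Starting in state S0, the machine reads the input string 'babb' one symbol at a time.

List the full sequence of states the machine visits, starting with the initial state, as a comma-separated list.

Start: S0
  read 'b': S0 --b--> S3
  read 'a': S3 --a--> S1
  read 'b': S1 --b--> S3
  read 'b': S3 --b--> S1

Answer: S0, S3, S1, S3, S1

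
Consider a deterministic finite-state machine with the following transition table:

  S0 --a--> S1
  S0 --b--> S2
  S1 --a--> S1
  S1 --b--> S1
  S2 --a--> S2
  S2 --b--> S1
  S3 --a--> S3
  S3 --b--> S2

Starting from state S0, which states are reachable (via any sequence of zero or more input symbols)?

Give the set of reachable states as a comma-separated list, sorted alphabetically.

BFS from S0:
  visit S0: S0--a-->S1 (new), S0--b-->S2 (new)
  visit S1: S1--a-->S1 (seen), S1--b-->S1 (seen)
  visit S2: S2--a-->S2 (seen), S2--b-->S1 (seen)

Answer: S0, S1, S2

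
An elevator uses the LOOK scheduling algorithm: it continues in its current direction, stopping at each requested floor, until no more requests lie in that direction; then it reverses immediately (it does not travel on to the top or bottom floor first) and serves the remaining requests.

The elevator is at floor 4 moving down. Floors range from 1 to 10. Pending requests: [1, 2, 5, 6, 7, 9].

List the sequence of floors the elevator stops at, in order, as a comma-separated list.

Answer: 2, 1, 5, 6, 7, 9

Derivation:
Current: 4, moving DOWN
Serve below first (descending): [2, 1]
Then reverse, serve above (ascending): [5, 6, 7, 9]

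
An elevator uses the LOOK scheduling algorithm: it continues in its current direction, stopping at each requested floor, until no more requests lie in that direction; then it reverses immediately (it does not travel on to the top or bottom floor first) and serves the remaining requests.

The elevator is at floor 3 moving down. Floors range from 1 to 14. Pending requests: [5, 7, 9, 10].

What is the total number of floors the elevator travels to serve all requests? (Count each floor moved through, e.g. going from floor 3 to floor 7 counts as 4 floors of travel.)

Answer: 7

Derivation:
Start at floor 3 moving down, LOOK stop order: [5, 7, 9, 10]
  3 → 5: |5-3| = 2, total = 2
  5 → 7: |7-5| = 2, total = 4
  7 → 9: |9-7| = 2, total = 6
  9 → 10: |10-9| = 1, total = 7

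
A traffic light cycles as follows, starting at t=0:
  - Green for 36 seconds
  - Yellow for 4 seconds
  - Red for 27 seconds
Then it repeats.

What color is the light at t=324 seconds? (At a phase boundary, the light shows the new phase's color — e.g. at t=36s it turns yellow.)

Cycle length = 36 + 4 + 27 = 67s
t = 324, phase_t = 324 mod 67 = 56
56 >= 40 → RED

Answer: red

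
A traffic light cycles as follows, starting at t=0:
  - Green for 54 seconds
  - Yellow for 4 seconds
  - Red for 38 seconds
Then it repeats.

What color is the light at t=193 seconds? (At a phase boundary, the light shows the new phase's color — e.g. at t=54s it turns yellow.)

Answer: green

Derivation:
Cycle length = 54 + 4 + 38 = 96s
t = 193, phase_t = 193 mod 96 = 1
1 < 54 (green end) → GREEN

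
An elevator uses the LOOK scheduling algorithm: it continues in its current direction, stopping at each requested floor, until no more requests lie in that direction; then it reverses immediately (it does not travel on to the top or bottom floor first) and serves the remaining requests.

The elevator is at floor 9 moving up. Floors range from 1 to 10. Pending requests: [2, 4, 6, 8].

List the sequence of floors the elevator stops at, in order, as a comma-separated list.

Answer: 8, 6, 4, 2

Derivation:
Current: 9, moving UP
Serve above first (ascending): []
Then reverse, serve below (descending): [8, 6, 4, 2]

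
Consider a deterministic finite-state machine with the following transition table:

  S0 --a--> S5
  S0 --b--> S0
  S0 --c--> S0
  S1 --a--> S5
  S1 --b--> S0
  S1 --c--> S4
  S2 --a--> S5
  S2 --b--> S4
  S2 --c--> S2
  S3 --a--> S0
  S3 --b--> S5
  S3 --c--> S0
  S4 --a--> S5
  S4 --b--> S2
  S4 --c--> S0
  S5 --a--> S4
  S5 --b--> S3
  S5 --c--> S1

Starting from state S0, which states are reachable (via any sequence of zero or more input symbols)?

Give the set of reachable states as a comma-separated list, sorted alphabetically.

Answer: S0, S1, S2, S3, S4, S5

Derivation:
BFS from S0:
  visit S0: S0--a-->S5 (new), S0--b-->S0 (seen), S0--c-->S0 (seen)
  visit S5: S5--a-->S4 (new), S5--b-->S3 (new), S5--c-->S1 (new)
  visit S4: S4--a-->S5 (seen), S4--b-->S2 (new), S4--c-->S0 (seen)
  visit S3: S3--a-->S0 (seen), S3--b-->S5 (seen), S3--c-->S0 (seen)
  visit S1: S1--a-->S5 (seen), S1--b-->S0 (seen), S1--c-->S4 (seen)
  visit S2: S2--a-->S5 (seen), S2--b-->S4 (seen), S2--c-->S2 (seen)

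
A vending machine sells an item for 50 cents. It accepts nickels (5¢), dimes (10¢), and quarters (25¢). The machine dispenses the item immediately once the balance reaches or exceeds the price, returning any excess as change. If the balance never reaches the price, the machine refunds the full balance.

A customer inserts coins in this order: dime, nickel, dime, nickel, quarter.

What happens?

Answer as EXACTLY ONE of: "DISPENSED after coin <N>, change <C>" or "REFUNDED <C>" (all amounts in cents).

Price: 50¢
Coin 1 (dime, 10¢): balance = 10¢
Coin 2 (nickel, 5¢): balance = 15¢
Coin 3 (dime, 10¢): balance = 25¢
Coin 4 (nickel, 5¢): balance = 30¢
Coin 5 (quarter, 25¢): balance = 55¢
  → balance >= price → DISPENSE, change = 55 - 50 = 5¢

Answer: DISPENSED after coin 5, change 5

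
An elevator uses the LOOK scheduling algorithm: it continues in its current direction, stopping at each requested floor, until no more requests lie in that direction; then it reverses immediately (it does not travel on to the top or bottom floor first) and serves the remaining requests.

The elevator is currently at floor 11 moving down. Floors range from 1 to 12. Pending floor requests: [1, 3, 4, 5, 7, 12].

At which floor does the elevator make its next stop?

Current floor: 11, direction: down
Requests above: [12]
Requests below: [1, 3, 4, 5, 7]
Moving down and requests lie below → nearest below is max([1, 3, 4, 5, 7]) = 7

Answer: 7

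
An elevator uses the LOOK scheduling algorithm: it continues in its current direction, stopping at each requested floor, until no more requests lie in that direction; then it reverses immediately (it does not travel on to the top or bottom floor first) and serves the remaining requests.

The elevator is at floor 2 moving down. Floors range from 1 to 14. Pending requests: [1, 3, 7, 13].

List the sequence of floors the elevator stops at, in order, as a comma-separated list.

Current: 2, moving DOWN
Serve below first (descending): [1]
Then reverse, serve above (ascending): [3, 7, 13]

Answer: 1, 3, 7, 13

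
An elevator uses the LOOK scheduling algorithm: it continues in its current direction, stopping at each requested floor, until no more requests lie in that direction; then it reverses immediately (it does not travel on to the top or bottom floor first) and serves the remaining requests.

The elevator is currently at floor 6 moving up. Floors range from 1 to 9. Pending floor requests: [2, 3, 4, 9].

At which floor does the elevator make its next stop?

Answer: 9

Derivation:
Current floor: 6, direction: up
Requests above: [9]
Requests below: [2, 3, 4]
Moving up and requests lie above → nearest above is min([9]) = 9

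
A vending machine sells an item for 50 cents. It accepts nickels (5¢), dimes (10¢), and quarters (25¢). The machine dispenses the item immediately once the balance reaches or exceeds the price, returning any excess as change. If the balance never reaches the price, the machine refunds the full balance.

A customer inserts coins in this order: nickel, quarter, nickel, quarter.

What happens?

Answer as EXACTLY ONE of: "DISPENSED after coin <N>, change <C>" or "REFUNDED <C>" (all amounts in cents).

Price: 50¢
Coin 1 (nickel, 5¢): balance = 5¢
Coin 2 (quarter, 25¢): balance = 30¢
Coin 3 (nickel, 5¢): balance = 35¢
Coin 4 (quarter, 25¢): balance = 60¢
  → balance >= price → DISPENSE, change = 60 - 50 = 10¢

Answer: DISPENSED after coin 4, change 10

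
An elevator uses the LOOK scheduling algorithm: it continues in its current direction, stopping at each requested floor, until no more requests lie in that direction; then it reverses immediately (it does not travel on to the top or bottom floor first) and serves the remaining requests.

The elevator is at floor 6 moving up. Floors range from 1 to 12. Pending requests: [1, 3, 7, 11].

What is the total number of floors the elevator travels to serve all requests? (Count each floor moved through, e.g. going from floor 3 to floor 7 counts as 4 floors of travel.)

Answer: 15

Derivation:
Start at floor 6 moving up, LOOK stop order: [7, 11, 3, 1]
  6 → 7: |7-6| = 1, total = 1
  7 → 11: |11-7| = 4, total = 5
  11 → 3: |3-11| = 8, total = 13
  3 → 1: |1-3| = 2, total = 15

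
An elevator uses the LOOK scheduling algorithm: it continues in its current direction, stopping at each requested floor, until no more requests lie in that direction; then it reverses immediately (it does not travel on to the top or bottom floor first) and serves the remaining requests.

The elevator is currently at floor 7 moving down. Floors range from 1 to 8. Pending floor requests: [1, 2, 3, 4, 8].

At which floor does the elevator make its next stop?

Answer: 4

Derivation:
Current floor: 7, direction: down
Requests above: [8]
Requests below: [1, 2, 3, 4]
Moving down and requests lie below → nearest below is max([1, 2, 3, 4]) = 4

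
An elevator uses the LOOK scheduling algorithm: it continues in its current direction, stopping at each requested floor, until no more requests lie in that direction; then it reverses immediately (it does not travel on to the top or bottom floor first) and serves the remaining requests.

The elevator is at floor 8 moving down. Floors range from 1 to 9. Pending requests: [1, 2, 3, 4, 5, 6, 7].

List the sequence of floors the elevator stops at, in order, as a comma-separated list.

Answer: 7, 6, 5, 4, 3, 2, 1

Derivation:
Current: 8, moving DOWN
Serve below first (descending): [7, 6, 5, 4, 3, 2, 1]
Then reverse, serve above (ascending): []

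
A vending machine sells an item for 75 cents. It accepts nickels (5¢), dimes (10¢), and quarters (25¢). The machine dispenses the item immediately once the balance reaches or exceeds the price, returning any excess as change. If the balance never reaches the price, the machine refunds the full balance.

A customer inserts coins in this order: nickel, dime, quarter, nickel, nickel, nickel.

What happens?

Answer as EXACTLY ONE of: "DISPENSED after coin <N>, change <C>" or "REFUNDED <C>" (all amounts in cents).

Answer: REFUNDED 55

Derivation:
Price: 75¢
Coin 1 (nickel, 5¢): balance = 5¢
Coin 2 (dime, 10¢): balance = 15¢
Coin 3 (quarter, 25¢): balance = 40¢
Coin 4 (nickel, 5¢): balance = 45¢
Coin 5 (nickel, 5¢): balance = 50¢
Coin 6 (nickel, 5¢): balance = 55¢
All coins inserted, balance 55¢ < price 75¢ → REFUND 55¢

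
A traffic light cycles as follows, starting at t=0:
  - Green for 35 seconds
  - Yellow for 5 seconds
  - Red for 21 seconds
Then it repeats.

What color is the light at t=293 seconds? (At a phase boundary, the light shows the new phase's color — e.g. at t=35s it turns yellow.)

Answer: red

Derivation:
Cycle length = 35 + 5 + 21 = 61s
t = 293, phase_t = 293 mod 61 = 49
49 >= 40 → RED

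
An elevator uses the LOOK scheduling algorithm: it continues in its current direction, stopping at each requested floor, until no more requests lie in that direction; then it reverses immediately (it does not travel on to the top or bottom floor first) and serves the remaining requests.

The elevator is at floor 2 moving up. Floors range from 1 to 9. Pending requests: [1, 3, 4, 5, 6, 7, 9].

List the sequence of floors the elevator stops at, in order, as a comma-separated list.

Current: 2, moving UP
Serve above first (ascending): [3, 4, 5, 6, 7, 9]
Then reverse, serve below (descending): [1]

Answer: 3, 4, 5, 6, 7, 9, 1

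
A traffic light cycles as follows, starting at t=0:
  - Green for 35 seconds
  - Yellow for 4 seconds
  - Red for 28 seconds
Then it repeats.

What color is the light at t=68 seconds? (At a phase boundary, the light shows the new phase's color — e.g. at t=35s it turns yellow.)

Answer: green

Derivation:
Cycle length = 35 + 4 + 28 = 67s
t = 68, phase_t = 68 mod 67 = 1
1 < 35 (green end) → GREEN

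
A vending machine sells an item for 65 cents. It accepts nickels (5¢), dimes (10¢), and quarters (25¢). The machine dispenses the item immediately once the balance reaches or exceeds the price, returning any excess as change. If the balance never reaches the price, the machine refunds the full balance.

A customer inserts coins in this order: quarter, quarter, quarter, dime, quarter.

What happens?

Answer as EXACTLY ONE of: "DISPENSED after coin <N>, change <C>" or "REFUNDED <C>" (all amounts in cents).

Answer: DISPENSED after coin 3, change 10

Derivation:
Price: 65¢
Coin 1 (quarter, 25¢): balance = 25¢
Coin 2 (quarter, 25¢): balance = 50¢
Coin 3 (quarter, 25¢): balance = 75¢
  → balance >= price → DISPENSE, change = 75 - 65 = 10¢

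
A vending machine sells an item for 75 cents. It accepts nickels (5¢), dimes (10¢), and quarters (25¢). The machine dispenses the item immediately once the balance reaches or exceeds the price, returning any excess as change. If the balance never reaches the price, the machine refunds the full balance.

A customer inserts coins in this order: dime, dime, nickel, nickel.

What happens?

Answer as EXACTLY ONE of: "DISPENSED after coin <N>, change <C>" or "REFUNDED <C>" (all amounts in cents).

Answer: REFUNDED 30

Derivation:
Price: 75¢
Coin 1 (dime, 10¢): balance = 10¢
Coin 2 (dime, 10¢): balance = 20¢
Coin 3 (nickel, 5¢): balance = 25¢
Coin 4 (nickel, 5¢): balance = 30¢
All coins inserted, balance 30¢ < price 75¢ → REFUND 30¢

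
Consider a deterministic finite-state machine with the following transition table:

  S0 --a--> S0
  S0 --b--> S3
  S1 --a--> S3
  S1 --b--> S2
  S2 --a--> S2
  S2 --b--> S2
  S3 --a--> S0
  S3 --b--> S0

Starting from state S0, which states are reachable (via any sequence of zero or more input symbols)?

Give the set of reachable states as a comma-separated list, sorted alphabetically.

BFS from S0:
  visit S0: S0--a-->S0 (seen), S0--b-->S3 (new)
  visit S3: S3--a-->S0 (seen), S3--b-->S0 (seen)

Answer: S0, S3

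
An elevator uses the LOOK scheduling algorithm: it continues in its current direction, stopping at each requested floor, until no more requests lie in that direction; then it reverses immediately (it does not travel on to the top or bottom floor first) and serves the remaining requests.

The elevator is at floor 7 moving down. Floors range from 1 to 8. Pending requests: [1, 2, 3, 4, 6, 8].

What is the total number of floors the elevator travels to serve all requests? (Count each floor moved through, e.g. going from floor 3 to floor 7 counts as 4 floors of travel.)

Answer: 13

Derivation:
Start at floor 7 moving down, LOOK stop order: [6, 4, 3, 2, 1, 8]
  7 → 6: |6-7| = 1, total = 1
  6 → 4: |4-6| = 2, total = 3
  4 → 3: |3-4| = 1, total = 4
  3 → 2: |2-3| = 1, total = 5
  2 → 1: |1-2| = 1, total = 6
  1 → 8: |8-1| = 7, total = 13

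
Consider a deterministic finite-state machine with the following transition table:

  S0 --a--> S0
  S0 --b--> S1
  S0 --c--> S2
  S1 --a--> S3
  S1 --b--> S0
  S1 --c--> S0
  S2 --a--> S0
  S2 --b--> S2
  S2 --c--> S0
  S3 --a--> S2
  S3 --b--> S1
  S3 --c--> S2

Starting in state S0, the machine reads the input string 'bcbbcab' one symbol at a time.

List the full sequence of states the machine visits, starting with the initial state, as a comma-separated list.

Answer: S0, S1, S0, S1, S0, S2, S0, S1

Derivation:
Start: S0
  read 'b': S0 --b--> S1
  read 'c': S1 --c--> S0
  read 'b': S0 --b--> S1
  read 'b': S1 --b--> S0
  read 'c': S0 --c--> S2
  read 'a': S2 --a--> S0
  read 'b': S0 --b--> S1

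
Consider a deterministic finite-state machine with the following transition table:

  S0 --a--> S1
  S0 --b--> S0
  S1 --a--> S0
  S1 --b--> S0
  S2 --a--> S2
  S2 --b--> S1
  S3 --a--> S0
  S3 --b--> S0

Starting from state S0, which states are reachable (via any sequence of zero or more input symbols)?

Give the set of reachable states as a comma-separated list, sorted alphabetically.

Answer: S0, S1

Derivation:
BFS from S0:
  visit S0: S0--a-->S1 (new), S0--b-->S0 (seen)
  visit S1: S1--a-->S0 (seen), S1--b-->S0 (seen)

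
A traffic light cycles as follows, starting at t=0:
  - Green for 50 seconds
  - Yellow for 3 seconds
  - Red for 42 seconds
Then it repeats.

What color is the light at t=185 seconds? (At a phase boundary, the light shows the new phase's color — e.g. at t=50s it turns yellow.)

Cycle length = 50 + 3 + 42 = 95s
t = 185, phase_t = 185 mod 95 = 90
90 >= 53 → RED

Answer: red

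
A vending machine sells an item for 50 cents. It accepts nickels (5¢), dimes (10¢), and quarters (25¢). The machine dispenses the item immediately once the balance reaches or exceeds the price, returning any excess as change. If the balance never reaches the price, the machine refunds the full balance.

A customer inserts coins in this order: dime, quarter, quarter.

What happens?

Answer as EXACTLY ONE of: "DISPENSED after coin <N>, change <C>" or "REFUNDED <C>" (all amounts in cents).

Answer: DISPENSED after coin 3, change 10

Derivation:
Price: 50¢
Coin 1 (dime, 10¢): balance = 10¢
Coin 2 (quarter, 25¢): balance = 35¢
Coin 3 (quarter, 25¢): balance = 60¢
  → balance >= price → DISPENSE, change = 60 - 50 = 10¢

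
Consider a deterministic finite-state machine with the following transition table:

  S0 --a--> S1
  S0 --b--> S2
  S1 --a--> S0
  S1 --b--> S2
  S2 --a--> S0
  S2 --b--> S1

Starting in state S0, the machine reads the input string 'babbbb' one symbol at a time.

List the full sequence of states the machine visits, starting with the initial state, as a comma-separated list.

Answer: S0, S2, S0, S2, S1, S2, S1

Derivation:
Start: S0
  read 'b': S0 --b--> S2
  read 'a': S2 --a--> S0
  read 'b': S0 --b--> S2
  read 'b': S2 --b--> S1
  read 'b': S1 --b--> S2
  read 'b': S2 --b--> S1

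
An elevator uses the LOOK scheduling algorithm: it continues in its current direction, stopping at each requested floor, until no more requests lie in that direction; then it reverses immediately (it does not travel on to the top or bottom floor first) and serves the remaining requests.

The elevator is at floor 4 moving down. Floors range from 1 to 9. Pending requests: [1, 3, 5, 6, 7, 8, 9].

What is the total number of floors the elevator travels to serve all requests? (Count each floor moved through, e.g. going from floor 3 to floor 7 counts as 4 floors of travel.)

Start at floor 4 moving down, LOOK stop order: [3, 1, 5, 6, 7, 8, 9]
  4 → 3: |3-4| = 1, total = 1
  3 → 1: |1-3| = 2, total = 3
  1 → 5: |5-1| = 4, total = 7
  5 → 6: |6-5| = 1, total = 8
  6 → 7: |7-6| = 1, total = 9
  7 → 8: |8-7| = 1, total = 10
  8 → 9: |9-8| = 1, total = 11

Answer: 11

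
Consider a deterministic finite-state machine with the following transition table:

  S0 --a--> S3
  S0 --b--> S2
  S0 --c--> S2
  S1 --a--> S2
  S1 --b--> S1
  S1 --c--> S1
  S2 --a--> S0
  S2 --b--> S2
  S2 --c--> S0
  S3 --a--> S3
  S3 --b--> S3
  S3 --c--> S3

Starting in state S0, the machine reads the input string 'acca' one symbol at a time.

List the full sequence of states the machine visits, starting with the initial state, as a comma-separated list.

Start: S0
  read 'a': S0 --a--> S3
  read 'c': S3 --c--> S3
  read 'c': S3 --c--> S3
  read 'a': S3 --a--> S3

Answer: S0, S3, S3, S3, S3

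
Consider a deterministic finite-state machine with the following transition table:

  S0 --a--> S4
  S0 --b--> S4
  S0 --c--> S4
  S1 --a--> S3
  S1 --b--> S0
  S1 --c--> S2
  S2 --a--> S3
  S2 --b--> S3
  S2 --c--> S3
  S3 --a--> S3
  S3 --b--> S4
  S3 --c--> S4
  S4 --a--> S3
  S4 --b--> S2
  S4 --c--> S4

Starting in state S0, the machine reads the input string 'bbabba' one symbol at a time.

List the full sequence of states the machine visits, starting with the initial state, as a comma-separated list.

Start: S0
  read 'b': S0 --b--> S4
  read 'b': S4 --b--> S2
  read 'a': S2 --a--> S3
  read 'b': S3 --b--> S4
  read 'b': S4 --b--> S2
  read 'a': S2 --a--> S3

Answer: S0, S4, S2, S3, S4, S2, S3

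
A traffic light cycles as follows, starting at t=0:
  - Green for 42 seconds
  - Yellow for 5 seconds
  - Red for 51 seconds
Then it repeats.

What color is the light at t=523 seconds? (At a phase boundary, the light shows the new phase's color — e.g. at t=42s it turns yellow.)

Answer: green

Derivation:
Cycle length = 42 + 5 + 51 = 98s
t = 523, phase_t = 523 mod 98 = 33
33 < 42 (green end) → GREEN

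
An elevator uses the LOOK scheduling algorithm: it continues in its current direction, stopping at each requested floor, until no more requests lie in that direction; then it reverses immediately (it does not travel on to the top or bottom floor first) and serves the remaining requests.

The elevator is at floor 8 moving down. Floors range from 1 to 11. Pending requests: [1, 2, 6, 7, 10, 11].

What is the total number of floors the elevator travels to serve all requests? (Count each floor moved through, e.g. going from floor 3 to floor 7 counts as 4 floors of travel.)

Start at floor 8 moving down, LOOK stop order: [7, 6, 2, 1, 10, 11]
  8 → 7: |7-8| = 1, total = 1
  7 → 6: |6-7| = 1, total = 2
  6 → 2: |2-6| = 4, total = 6
  2 → 1: |1-2| = 1, total = 7
  1 → 10: |10-1| = 9, total = 16
  10 → 11: |11-10| = 1, total = 17

Answer: 17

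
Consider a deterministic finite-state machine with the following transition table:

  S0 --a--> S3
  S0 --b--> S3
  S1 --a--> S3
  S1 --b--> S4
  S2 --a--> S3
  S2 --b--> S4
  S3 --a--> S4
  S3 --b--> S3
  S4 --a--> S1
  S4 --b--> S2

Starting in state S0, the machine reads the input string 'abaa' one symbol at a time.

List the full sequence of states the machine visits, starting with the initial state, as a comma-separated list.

Start: S0
  read 'a': S0 --a--> S3
  read 'b': S3 --b--> S3
  read 'a': S3 --a--> S4
  read 'a': S4 --a--> S1

Answer: S0, S3, S3, S4, S1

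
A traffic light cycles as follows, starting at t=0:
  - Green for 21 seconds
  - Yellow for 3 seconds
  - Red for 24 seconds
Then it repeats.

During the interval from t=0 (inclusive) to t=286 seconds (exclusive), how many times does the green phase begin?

Cycle = 21+3+24 = 48s
green phase starts at t = k*48 + 0 for k=0,1,2,...
Need k*48+0 < 286 → k < 5.958
k ∈ {0, ..., 5} → 6 starts

Answer: 6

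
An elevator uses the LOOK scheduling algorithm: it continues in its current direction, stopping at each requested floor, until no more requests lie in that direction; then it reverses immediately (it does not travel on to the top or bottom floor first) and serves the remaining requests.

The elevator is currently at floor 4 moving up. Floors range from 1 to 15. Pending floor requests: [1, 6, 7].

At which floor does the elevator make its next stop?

Current floor: 4, direction: up
Requests above: [6, 7]
Requests below: [1]
Moving up and requests lie above → nearest above is min([6, 7]) = 6

Answer: 6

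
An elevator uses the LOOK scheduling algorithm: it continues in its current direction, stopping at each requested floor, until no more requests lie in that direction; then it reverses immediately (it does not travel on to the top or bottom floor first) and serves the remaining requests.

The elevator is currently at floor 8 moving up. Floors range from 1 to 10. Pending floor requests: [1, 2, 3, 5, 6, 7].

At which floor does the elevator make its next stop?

Current floor: 8, direction: up
Requests above: []
Requests below: [1, 2, 3, 5, 6, 7]
Moving up but no requests above → reverse; nearest below is max([1, 2, 3, 5, 6, 7]) = 7

Answer: 7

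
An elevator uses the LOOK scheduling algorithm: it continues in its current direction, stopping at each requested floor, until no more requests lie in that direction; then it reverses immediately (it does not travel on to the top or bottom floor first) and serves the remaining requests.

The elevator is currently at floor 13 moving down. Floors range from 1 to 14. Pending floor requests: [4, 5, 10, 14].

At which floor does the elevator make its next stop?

Answer: 10

Derivation:
Current floor: 13, direction: down
Requests above: [14]
Requests below: [4, 5, 10]
Moving down and requests lie below → nearest below is max([4, 5, 10]) = 10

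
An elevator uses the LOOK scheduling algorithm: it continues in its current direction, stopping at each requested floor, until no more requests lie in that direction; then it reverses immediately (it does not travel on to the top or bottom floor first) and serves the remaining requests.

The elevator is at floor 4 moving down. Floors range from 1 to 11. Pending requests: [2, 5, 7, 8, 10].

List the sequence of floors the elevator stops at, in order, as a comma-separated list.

Current: 4, moving DOWN
Serve below first (descending): [2]
Then reverse, serve above (ascending): [5, 7, 8, 10]

Answer: 2, 5, 7, 8, 10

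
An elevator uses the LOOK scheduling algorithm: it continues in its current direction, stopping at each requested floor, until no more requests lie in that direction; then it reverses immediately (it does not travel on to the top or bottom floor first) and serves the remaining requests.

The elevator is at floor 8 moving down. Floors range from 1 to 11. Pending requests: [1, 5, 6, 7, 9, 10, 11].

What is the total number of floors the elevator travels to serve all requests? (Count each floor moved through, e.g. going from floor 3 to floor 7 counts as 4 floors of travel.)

Start at floor 8 moving down, LOOK stop order: [7, 6, 5, 1, 9, 10, 11]
  8 → 7: |7-8| = 1, total = 1
  7 → 6: |6-7| = 1, total = 2
  6 → 5: |5-6| = 1, total = 3
  5 → 1: |1-5| = 4, total = 7
  1 → 9: |9-1| = 8, total = 15
  9 → 10: |10-9| = 1, total = 16
  10 → 11: |11-10| = 1, total = 17

Answer: 17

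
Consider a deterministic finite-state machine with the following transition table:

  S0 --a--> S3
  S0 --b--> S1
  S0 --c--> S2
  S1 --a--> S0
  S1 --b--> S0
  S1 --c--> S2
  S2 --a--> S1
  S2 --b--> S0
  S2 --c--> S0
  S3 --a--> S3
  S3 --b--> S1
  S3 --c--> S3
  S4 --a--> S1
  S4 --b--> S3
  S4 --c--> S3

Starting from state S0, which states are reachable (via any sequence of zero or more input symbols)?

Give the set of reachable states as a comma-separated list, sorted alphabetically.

Answer: S0, S1, S2, S3

Derivation:
BFS from S0:
  visit S0: S0--a-->S3 (new), S0--b-->S1 (new), S0--c-->S2 (new)
  visit S3: S3--a-->S3 (seen), S3--b-->S1 (seen), S3--c-->S3 (seen)
  visit S1: S1--a-->S0 (seen), S1--b-->S0 (seen), S1--c-->S2 (seen)
  visit S2: S2--a-->S1 (seen), S2--b-->S0 (seen), S2--c-->S0 (seen)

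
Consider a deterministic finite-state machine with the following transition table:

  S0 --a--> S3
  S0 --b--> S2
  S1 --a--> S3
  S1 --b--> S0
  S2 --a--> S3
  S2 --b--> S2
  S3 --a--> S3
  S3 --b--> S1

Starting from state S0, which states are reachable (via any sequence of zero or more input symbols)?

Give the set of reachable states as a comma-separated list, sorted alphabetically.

Answer: S0, S1, S2, S3

Derivation:
BFS from S0:
  visit S0: S0--a-->S3 (new), S0--b-->S2 (new)
  visit S3: S3--a-->S3 (seen), S3--b-->S1 (new)
  visit S2: S2--a-->S3 (seen), S2--b-->S2 (seen)
  visit S1: S1--a-->S3 (seen), S1--b-->S0 (seen)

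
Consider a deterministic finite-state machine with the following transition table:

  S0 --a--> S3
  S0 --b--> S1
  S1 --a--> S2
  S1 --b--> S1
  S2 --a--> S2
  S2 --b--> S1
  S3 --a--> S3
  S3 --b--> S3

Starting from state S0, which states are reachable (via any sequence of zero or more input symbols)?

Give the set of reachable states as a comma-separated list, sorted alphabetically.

Answer: S0, S1, S2, S3

Derivation:
BFS from S0:
  visit S0: S0--a-->S3 (new), S0--b-->S1 (new)
  visit S3: S3--a-->S3 (seen), S3--b-->S3 (seen)
  visit S1: S1--a-->S2 (new), S1--b-->S1 (seen)
  visit S2: S2--a-->S2 (seen), S2--b-->S1 (seen)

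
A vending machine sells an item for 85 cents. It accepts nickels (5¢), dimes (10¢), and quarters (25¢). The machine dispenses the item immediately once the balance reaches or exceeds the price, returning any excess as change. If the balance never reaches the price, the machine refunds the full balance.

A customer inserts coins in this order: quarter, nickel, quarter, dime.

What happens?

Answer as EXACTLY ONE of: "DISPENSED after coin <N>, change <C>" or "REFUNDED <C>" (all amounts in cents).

Answer: REFUNDED 65

Derivation:
Price: 85¢
Coin 1 (quarter, 25¢): balance = 25¢
Coin 2 (nickel, 5¢): balance = 30¢
Coin 3 (quarter, 25¢): balance = 55¢
Coin 4 (dime, 10¢): balance = 65¢
All coins inserted, balance 65¢ < price 85¢ → REFUND 65¢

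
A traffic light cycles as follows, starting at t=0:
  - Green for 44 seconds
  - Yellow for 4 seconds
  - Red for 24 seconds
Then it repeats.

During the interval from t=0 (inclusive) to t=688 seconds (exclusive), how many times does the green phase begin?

Answer: 10

Derivation:
Cycle = 44+4+24 = 72s
green phase starts at t = k*72 + 0 for k=0,1,2,...
Need k*72+0 < 688 → k < 9.556
k ∈ {0, ..., 9} → 10 starts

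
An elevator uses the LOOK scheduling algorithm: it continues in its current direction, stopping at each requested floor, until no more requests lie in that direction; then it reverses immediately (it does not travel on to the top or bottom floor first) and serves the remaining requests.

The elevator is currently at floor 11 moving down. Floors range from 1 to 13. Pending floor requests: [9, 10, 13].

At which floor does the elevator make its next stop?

Answer: 10

Derivation:
Current floor: 11, direction: down
Requests above: [13]
Requests below: [9, 10]
Moving down and requests lie below → nearest below is max([9, 10]) = 10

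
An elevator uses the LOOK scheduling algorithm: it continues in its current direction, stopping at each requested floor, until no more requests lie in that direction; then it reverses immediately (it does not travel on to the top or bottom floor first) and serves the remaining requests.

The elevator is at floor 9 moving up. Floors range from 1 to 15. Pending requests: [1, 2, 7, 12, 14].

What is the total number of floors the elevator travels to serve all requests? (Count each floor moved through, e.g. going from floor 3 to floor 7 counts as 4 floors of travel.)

Start at floor 9 moving up, LOOK stop order: [12, 14, 7, 2, 1]
  9 → 12: |12-9| = 3, total = 3
  12 → 14: |14-12| = 2, total = 5
  14 → 7: |7-14| = 7, total = 12
  7 → 2: |2-7| = 5, total = 17
  2 → 1: |1-2| = 1, total = 18

Answer: 18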